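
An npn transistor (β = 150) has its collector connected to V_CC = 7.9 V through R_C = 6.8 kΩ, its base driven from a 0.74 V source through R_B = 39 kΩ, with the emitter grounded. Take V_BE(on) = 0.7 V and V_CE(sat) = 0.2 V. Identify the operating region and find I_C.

active; I_C ≈ 0.15 mA

Assume active. Base-emitter loop: I_B = (V_BB − V_BE)/R_B = (0.74 − 0.7)/39 = 0.00103 mA.
I_C = β·I_B = 150×0.00103 = 0.154 mA.
V_CE = V_CC − I_C·R_C = 7.9 − 0.154×6.8 = 6.85 V > V_CE(sat), so the active-region assumption holds.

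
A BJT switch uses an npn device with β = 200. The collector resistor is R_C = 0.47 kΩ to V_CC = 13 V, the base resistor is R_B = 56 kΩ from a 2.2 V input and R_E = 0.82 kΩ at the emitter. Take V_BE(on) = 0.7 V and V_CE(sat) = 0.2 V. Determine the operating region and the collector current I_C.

active; I_C ≈ 1.4 mA

Assume active. Base-emitter loop: I_B = (V_BB − V_BE)/(R_B + (β+1)R_E) = (2.2 − 0.7)/(56 + 201×0.82) = 0.00679 mA.
I_C = β·I_B = 200×0.00679 = 1.36 mA.
V_CE = V_CC − I_C·R_C − I_E·R_E = 13 − 1.36×0.47 − 1.37×0.82 = 11.2 V > V_CE(sat), so the active-region assumption holds.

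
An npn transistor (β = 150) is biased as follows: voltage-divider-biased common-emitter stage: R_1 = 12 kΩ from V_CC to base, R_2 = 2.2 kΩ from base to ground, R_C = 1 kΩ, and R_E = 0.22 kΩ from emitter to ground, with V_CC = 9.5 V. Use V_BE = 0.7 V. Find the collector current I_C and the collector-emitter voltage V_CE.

Thevenize the base divider: V_Th = V_CC·R_2/(R_1+R_2) = 9.5×2.2/14.2 = 1.47 V, R_Th = R_1‖R_2 = 1.86 kΩ.
Base-emitter loop: V_Th = I_B·R_Th + V_BE + (β+1)I_B·R_E, so I_B = (1.47 − 0.7) / (1.86 + 151×0.22) = 0.022 mA.
I_C = β·I_B = 150×0.022 = 3.3 mA, and I_E = (β+1)I_B = 3.32 mA.
V_CE = V_CC − I_C·R_C − I_E·R_E = 9.5 − 3.3×1 − 3.32×0.22 = 5.47 V.
V_CE = 5.47 V > 0.2 V confirms active-region operation.

I_C ≈ 3.3 mA, V_CE ≈ 5.5 V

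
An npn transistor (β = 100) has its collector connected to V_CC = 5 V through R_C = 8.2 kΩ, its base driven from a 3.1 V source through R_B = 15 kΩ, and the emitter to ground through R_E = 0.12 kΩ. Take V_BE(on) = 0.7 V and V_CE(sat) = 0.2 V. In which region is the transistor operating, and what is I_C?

Assume active: I_B = (3.1 − 0.7)/(15 + 101×0.12) = 0.0885 mA, I_C = β·I_B = 8.85 mA.
Then V_CE = 5 − 8.85×8.2 − 8.94×0.12 = -68.6 V < 0.2 V — the active assumption fails.
Re-solve with V_CE = 0.2 V. KCL at the emitter: V_E/R_E = (V_BB−0.7−V_E)/R_B + (V_CC−0.2−V_E)/R_C, giving V_E = 0.0875 V.
I_C = (V_CC − 0.2 − V_E)/R_C = (4.8 − 0.0875)/8.2 = 0.575 mA.
Check: I_B = (2.4 − 0.0875)/15 = 0.154 mA, and β·I_B = 15.4 mA > I_C, confirming saturation.

saturation; I_C ≈ 0.57 mA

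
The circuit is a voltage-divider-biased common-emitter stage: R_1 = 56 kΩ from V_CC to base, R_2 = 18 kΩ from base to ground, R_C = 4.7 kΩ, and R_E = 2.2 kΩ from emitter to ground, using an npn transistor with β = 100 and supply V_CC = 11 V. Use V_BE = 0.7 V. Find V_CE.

Thevenize the base divider: V_Th = V_CC·R_2/(R_1+R_2) = 11×18/74 = 2.68 V, R_Th = R_1‖R_2 = 13.6 kΩ.
Base-emitter loop: V_Th = I_B·R_Th + V_BE + (β+1)I_B·R_E, so I_B = (2.68 − 0.7) / (13.6 + 101×2.2) = 0.00838 mA.
I_C = β·I_B = 100×0.00838 = 0.838 mA, and I_E = (β+1)I_B = 0.846 mA.
V_CE = V_CC − I_C·R_C − I_E·R_E = 11 − 0.838×4.7 − 0.846×2.2 = 5.2 V.
V_CE = 5.2 V > 0.2 V confirms active-region operation.

V_CE ≈ 5.2 V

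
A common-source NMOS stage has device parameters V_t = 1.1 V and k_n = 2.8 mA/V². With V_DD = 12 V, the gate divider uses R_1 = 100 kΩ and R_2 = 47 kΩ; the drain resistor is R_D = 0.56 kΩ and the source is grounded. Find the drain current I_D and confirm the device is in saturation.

I_D ≈ 10 mA

V_G = V_DD·R_2/(R_1+R_2) = 12×47/147 = 3.84 V. With the source grounded, V_GS = V_G = 3.84 V.
Assume saturation: I_D = (k_n/2)(V_GS − V_t)² = (2.8/2)×(3.84 − 1.1)² = 1.4×2.74² = 10.5 mA.
V_DS = V_DD − I_D·R_D = 12 − 10.5×0.56 = 6.13 V.
Saturation requires V_DS ≥ V_GS − V_t = 2.74 V; 6.13 ≥ 2.74 ✓.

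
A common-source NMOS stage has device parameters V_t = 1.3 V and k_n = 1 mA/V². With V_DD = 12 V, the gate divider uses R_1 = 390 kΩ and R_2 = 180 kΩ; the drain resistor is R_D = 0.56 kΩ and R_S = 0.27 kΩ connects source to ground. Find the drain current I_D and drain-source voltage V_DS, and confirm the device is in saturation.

I_D ≈ 1.9 mA, V_DS ≈ 10 V

V_G = V_DD·R_2/(R_1+R_2) = 12×180/570 = 3.79 V.
Assume saturation: I_D = (k_n/2)(V_GS − V_t)² with V_GS = V_G − I_D·R_S = 3.79 − 0.27·I_D.
Substituting gives 0.0365·I_D² − 1.67·I_D + 3.1 = 0, with roots I_D = 1.93 or 43.9 mA.
The root I_D = 43.9 mA gives V_GS = -8.07 V ≤ V_t, so take I_D = 1.93 mA.
Then V_GS = 3.27 V and V_DS = V_DD − I_D(R_D+R_S) = 12 − 1.93×0.83 = 10.4 V.
Saturation requires V_DS ≥ V_GS − V_t = 1.97 V; 10.4 ≥ 1.97 ✓.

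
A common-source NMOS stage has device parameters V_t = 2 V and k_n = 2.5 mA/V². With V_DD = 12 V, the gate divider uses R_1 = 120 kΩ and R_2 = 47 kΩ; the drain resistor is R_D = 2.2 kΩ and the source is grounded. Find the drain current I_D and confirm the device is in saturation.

I_D ≈ 2.4 mA

V_G = V_DD·R_2/(R_1+R_2) = 12×47/167 = 3.38 V. With the source grounded, V_GS = V_G = 3.38 V.
Assume saturation: I_D = (k_n/2)(V_GS − V_t)² = (2.5/2)×(3.38 − 2)² = 1.25×1.38² = 2.37 mA.
V_DS = V_DD − I_D·R_D = 12 − 2.37×2.2 = 6.78 V.
Saturation requires V_DS ≥ V_GS − V_t = 1.38 V; 6.78 ≥ 1.38 ✓.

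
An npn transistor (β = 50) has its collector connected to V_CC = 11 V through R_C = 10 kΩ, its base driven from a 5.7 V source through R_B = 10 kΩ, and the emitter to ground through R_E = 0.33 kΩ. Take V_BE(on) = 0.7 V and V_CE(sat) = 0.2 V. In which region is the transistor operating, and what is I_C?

saturation; I_C ≈ 1 mA

Assume active: I_B = (5.7 − 0.7)/(10 + 51×0.33) = 0.186 mA, I_C = β·I_B = 9.32 mA.
Then V_CE = 11 − 9.32×10 − 9.5×0.33 = -85.3 V < 0.2 V — the active assumption fails.
Re-solve with V_CE = 0.2 V. KCL at the emitter: V_E/R_E = (V_BB−0.7−V_E)/R_B + (V_CC−0.2−V_E)/R_C, giving V_E = 0.489 V.
I_C = (V_CC − 0.2 − V_E)/R_C = (10.8 − 0.489)/10 = 1.03 mA.
Check: I_B = (5 − 0.489)/10 = 0.451 mA, and β·I_B = 22.6 mA > I_C, confirming saturation.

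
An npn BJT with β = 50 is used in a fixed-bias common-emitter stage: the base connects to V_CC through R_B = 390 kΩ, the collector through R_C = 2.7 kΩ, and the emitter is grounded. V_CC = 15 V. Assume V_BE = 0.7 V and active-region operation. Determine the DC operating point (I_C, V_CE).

Base loop: V_CC = I_B·R_B + V_BE, so I_B = (15 − 0.7)/390 kΩ = 0.0367 mA.
In the active region I_C = β·I_B = 50 × 0.0367 = 1.83 mA.
Collector loop: V_CE = V_CC − I_C·R_C = 15 − 1.83×2.7 = 10.1 V.
Since V_CE = 10.1 V > V_CE(sat) ≈ 0.2 V, the transistor is in the active region as assumed.

I_C ≈ 1.8 mA, V_CE ≈ 10 V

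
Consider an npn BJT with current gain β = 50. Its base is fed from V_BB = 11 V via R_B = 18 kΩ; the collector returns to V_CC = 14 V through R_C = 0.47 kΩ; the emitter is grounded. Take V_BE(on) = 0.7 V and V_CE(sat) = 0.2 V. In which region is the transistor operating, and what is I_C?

Assume active. Base-emitter loop: I_B = (V_BB − V_BE)/R_B = (11 − 0.7)/18 = 0.572 mA.
I_C = β·I_B = 50×0.572 = 28.6 mA.
V_CE = V_CC − I_C·R_C = 14 − 28.6×0.47 = 0.553 V > V_CE(sat), so the active-region assumption holds.

active; I_C ≈ 29 mA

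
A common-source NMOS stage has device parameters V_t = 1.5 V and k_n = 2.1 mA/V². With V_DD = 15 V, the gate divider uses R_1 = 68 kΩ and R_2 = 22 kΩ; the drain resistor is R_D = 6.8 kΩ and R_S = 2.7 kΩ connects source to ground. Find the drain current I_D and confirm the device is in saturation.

I_D ≈ 0.54 mA

V_G = V_DD·R_2/(R_1+R_2) = 15×22/90 = 3.67 V.
Assume saturation: I_D = (k_n/2)(V_GS − V_t)² with V_GS = V_G − I_D·R_S = 3.67 − 2.7·I_D.
Substituting gives 7.65·I_D² − 13.3·I_D + 4.93 = 0, with roots I_D = 0.537 or 1.2 mA.
The root I_D = 1.2 mA gives V_GS = 0.432 V ≤ V_t, so take I_D = 0.537 mA.
Then V_GS = 2.22 V and V_DS = V_DD − I_D(R_D+R_S) = 15 − 0.537×9.5 = 9.89 V.
Saturation requires V_DS ≥ V_GS − V_t = 0.715 V; 9.89 ≥ 0.715 ✓.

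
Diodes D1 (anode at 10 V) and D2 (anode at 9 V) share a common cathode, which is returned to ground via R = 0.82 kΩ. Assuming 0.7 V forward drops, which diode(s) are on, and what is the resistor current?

Assume both conduct. Then node N would need to be at both 10−0.7 = 9.3 V and 9−0.7 = 8.3 V, which is impossible.
Assume only D1 conducts: V_N = 10 − 0.7 = 9.3 V, so I_R = 9.3/0.82 = 11.3 mA.
Check D2: its anode-to-cathode voltage is 9 − 9.3 = -0.3 V < 0.7 V, so it is off. The assumption is consistent.

Only D1 conducts; I_R ≈ 11 mA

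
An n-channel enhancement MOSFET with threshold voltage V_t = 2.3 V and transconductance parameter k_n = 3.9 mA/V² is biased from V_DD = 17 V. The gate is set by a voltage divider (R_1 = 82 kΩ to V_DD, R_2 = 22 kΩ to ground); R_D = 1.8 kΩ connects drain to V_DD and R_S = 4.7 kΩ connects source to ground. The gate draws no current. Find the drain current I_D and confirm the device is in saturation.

V_G = V_DD·R_2/(R_1+R_2) = 17×22/104 = 3.6 V.
Assume saturation: I_D = (k_n/2)(V_GS − V_t)² with V_GS = V_G − I_D·R_S = 3.6 − 4.7·I_D.
Substituting gives 43.1·I_D² − 24.8·I_D + 3.28 = 0, with roots I_D = 0.207 or 0.368 mA.
The root I_D = 0.368 mA gives V_GS = 1.87 V ≤ V_t, so take I_D = 0.207 mA.
Then V_GS = 2.63 V and V_DS = V_DD − I_D(R_D+R_S) = 17 − 0.207×6.5 = 15.7 V.
Saturation requires V_DS ≥ V_GS − V_t = 0.325 V; 15.7 ≥ 0.325 ✓.

I_D ≈ 0.21 mA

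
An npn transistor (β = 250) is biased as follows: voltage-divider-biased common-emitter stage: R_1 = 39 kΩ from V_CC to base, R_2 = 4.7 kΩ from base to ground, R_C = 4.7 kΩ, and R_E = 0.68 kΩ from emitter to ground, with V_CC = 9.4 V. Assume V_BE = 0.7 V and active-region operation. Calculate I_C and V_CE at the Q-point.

I_C ≈ 0.44 mA, V_CE ≈ 7 V

Thevenize the base divider: V_Th = V_CC·R_2/(R_1+R_2) = 9.4×4.7/43.7 = 1.01 V, R_Th = R_1‖R_2 = 4.19 kΩ.
Base-emitter loop: V_Th = I_B·R_Th + V_BE + (β+1)I_B·R_E, so I_B = (1.01 − 0.7) / (4.19 + 251×0.68) = 0.00178 mA.
I_C = β·I_B = 250×0.00178 = 0.445 mA, and I_E = (β+1)I_B = 0.446 mA.
V_CE = V_CC − I_C·R_C − I_E·R_E = 9.4 − 0.445×4.7 − 0.446×0.68 = 7.01 V.
V_CE = 7.01 V > 0.2 V confirms active-region operation.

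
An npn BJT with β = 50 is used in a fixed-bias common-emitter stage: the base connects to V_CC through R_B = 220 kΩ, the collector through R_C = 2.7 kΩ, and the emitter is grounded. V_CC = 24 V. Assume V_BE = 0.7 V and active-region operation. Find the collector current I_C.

Base loop: V_CC = I_B·R_B + V_BE, so I_B = (24 − 0.7)/220 kΩ = 0.106 mA.
In the active region I_C = β·I_B = 50 × 0.106 = 5.3 mA.
Collector loop: V_CE = V_CC − I_C·R_C = 24 − 5.3×2.7 = 9.7 V.
Since V_CE = 9.7 V > V_CE(sat) ≈ 0.2 V, the transistor is in the active region as assumed.

I_C ≈ 5.3 mA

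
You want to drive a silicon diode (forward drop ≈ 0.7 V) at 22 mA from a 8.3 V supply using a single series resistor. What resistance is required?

The resistor drops V_S − V_D = 8.3 − 0.7 = 7.6 V at 22 mA.
R = 7.6 V / 22 mA = 0.345 kΩ.

R ≈ 0.35 kΩ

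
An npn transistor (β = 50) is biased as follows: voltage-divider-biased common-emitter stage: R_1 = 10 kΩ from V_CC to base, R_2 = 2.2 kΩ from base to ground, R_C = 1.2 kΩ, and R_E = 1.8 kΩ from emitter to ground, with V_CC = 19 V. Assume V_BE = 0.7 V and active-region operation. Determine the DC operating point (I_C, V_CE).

Thevenize the base divider: V_Th = V_CC·R_2/(R_1+R_2) = 19×2.2/12.2 = 3.43 V, R_Th = R_1‖R_2 = 1.8 kΩ.
Base-emitter loop: V_Th = I_B·R_Th + V_BE + (β+1)I_B·R_E, so I_B = (3.43 − 0.7) / (1.8 + 51×1.8) = 0.0291 mA.
I_C = β·I_B = 50×0.0291 = 1.46 mA, and I_E = (β+1)I_B = 1.49 mA.
V_CE = V_CC − I_C·R_C − I_E·R_E = 19 − 1.46×1.2 − 1.49×1.8 = 14.6 V.
V_CE = 14.6 V > 0.2 V confirms active-region operation.

I_C ≈ 1.5 mA, V_CE ≈ 15 V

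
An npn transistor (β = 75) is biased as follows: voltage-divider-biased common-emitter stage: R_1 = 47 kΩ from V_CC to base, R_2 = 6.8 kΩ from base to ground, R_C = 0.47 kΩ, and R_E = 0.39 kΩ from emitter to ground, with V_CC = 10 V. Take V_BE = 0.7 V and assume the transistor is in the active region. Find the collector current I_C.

Thevenize the base divider: V_Th = V_CC·R_2/(R_1+R_2) = 10×6.8/53.8 = 1.26 V, R_Th = R_1‖R_2 = 5.94 kΩ.
Base-emitter loop: V_Th = I_B·R_Th + V_BE + (β+1)I_B·R_E, so I_B = (1.26 − 0.7) / (5.94 + 76×0.39) = 0.0158 mA.
I_C = β·I_B = 75×0.0158 = 1.19 mA, and I_E = (β+1)I_B = 1.2 mA.
V_CE = V_CC − I_C·R_C − I_E·R_E = 10 − 1.19×0.47 − 1.2×0.39 = 8.97 V.
V_CE = 8.97 V > 0.2 V confirms active-region operation.

I_C ≈ 1.2 mA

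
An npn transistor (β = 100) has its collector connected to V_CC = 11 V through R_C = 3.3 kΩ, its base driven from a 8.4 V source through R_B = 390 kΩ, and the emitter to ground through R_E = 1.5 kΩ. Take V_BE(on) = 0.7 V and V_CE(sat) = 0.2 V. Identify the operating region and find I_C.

active; I_C ≈ 1.4 mA

Assume active. Base-emitter loop: I_B = (V_BB − V_BE)/(R_B + (β+1)R_E) = (8.4 − 0.7)/(390 + 101×1.5) = 0.0142 mA.
I_C = β·I_B = 100×0.0142 = 1.42 mA.
V_CE = V_CC − I_C·R_C − I_E·R_E = 11 − 1.42×3.3 − 1.44×1.5 = 4.15 V > V_CE(sat), so the active-region assumption holds.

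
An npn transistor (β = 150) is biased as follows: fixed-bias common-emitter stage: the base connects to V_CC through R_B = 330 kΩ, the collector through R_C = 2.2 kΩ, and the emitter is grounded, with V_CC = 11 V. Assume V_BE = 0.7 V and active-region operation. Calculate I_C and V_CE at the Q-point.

Base loop: V_CC = I_B·R_B + V_BE, so I_B = (11 − 0.7)/330 kΩ = 0.0312 mA.
In the active region I_C = β·I_B = 150 × 0.0312 = 4.68 mA.
Collector loop: V_CE = V_CC − I_C·R_C = 11 − 4.68×2.2 = 0.7 V.
Since V_CE = 0.7 V > V_CE(sat) ≈ 0.2 V, the transistor is in the active region as assumed.

I_C ≈ 4.7 mA, V_CE ≈ 0.7 V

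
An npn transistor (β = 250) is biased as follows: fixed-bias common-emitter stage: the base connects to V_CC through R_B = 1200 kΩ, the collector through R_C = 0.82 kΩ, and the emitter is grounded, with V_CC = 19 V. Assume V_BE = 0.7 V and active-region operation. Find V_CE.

Base loop: V_CC = I_B·R_B + V_BE, so I_B = (19 − 0.7)/1200 kΩ = 0.0153 mA.
In the active region I_C = β·I_B = 250 × 0.0153 = 3.81 mA.
Collector loop: V_CE = V_CC − I_C·R_C = 19 − 3.81×0.82 = 15.9 V.
Since V_CE = 15.9 V > V_CE(sat) ≈ 0.2 V, the transistor is in the active region as assumed.

V_CE ≈ 16 V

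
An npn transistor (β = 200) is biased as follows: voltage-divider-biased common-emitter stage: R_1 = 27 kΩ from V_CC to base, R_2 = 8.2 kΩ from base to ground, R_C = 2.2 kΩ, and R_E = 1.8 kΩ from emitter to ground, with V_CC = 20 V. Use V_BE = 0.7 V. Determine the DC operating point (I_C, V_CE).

I_C ≈ 2.2 mA, V_CE ≈ 11 V

Thevenize the base divider: V_Th = V_CC·R_2/(R_1+R_2) = 20×8.2/35.2 = 4.66 V, R_Th = R_1‖R_2 = 6.29 kΩ.
Base-emitter loop: V_Th = I_B·R_Th + V_BE + (β+1)I_B·R_E, so I_B = (4.66 − 0.7) / (6.29 + 201×1.8) = 0.0108 mA.
I_C = β·I_B = 200×0.0108 = 2.15 mA, and I_E = (β+1)I_B = 2.16 mA.
V_CE = V_CC − I_C·R_C − I_E·R_E = 20 − 2.15×2.2 − 2.16×1.8 = 11.4 V.
V_CE = 11.4 V > 0.2 V confirms active-region operation.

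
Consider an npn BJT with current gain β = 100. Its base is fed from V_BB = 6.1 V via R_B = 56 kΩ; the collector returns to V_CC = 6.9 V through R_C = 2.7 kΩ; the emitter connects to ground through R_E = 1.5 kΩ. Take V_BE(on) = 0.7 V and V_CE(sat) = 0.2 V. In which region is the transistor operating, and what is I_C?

Assume active: I_B = (6.1 − 0.7)/(56 + 101×1.5) = 0.026 mA, I_C = β·I_B = 2.6 mA.
Then V_CE = 6.9 − 2.6×2.7 − 2.63×1.5 = -4.07 V < 0.2 V — the active assumption fails.
Re-solve with V_CE = 0.2 V. KCL at the emitter: V_E/R_E = (V_BB−0.7−V_E)/R_B + (V_CC−0.2−V_E)/R_C, giving V_E = 2.44 V.
I_C = (V_CC − 0.2 − V_E)/R_C = (6.7 − 2.44)/2.7 = 1.58 mA.
Check: I_B = (5.4 − 2.44)/56 = 0.0528 mA, and β·I_B = 5.28 mA > I_C, confirming saturation.

saturation; I_C ≈ 1.6 mA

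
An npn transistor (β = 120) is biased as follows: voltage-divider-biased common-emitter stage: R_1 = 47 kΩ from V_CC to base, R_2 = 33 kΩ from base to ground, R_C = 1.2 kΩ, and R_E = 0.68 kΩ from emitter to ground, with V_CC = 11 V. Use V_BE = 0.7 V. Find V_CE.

Thevenize the base divider: V_Th = V_CC·R_2/(R_1+R_2) = 11×33/80 = 4.54 V, R_Th = R_1‖R_2 = 19.4 kΩ.
Base-emitter loop: V_Th = I_B·R_Th + V_BE + (β+1)I_B·R_E, so I_B = (4.54 − 0.7) / (19.4 + 121×0.68) = 0.0377 mA.
I_C = β·I_B = 120×0.0377 = 4.53 mA, and I_E = (β+1)I_B = 4.57 mA.
V_CE = V_CC − I_C·R_C − I_E·R_E = 11 − 4.53×1.2 − 4.57×0.68 = 2.46 V.
V_CE = 2.46 V > 0.2 V confirms active-region operation.

V_CE ≈ 2.5 V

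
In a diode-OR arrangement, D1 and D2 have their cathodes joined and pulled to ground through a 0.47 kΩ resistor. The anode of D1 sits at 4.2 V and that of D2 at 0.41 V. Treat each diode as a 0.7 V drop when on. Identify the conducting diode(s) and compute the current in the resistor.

Only D1 conducts; I_R ≈ 7.4 mA

Assume both conduct. Then node N would need to be at both 4.2−0.7 = 3.5 V and 0.41−0.7 = -0.29 V, which is impossible.
Assume only D1 conducts: V_N = 4.2 − 0.7 = 3.5 V, so I_R = 3.5/0.47 = 7.45 mA.
Check D2: its anode-to-cathode voltage is 0.41 − 3.5 = -3.09 V < 0.7 V, so it is off. The assumption is consistent.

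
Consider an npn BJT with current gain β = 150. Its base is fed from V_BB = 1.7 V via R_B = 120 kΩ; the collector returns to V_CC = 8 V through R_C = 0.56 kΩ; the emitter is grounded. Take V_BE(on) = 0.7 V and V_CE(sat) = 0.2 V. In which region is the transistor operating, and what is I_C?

active; I_C ≈ 1.2 mA

Assume active. Base-emitter loop: I_B = (V_BB − V_BE)/R_B = (1.7 − 0.7)/120 = 0.00833 mA.
I_C = β·I_B = 150×0.00833 = 1.25 mA.
V_CE = V_CC − I_C·R_C = 8 − 1.25×0.56 = 7.3 V > V_CE(sat), so the active-region assumption holds.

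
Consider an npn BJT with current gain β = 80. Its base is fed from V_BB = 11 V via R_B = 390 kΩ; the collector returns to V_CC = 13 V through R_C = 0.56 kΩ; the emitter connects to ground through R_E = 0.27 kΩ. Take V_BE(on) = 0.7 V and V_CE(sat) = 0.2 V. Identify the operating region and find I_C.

Assume active. Base-emitter loop: I_B = (V_BB − V_BE)/(R_B + (β+1)R_E) = (11 − 0.7)/(390 + 81×0.27) = 0.025 mA.
I_C = β·I_B = 80×0.025 = 2 mA.
V_CE = V_CC − I_C·R_C − I_E·R_E = 13 − 2×0.56 − 2.03×0.27 = 11.3 V > V_CE(sat), so the active-region assumption holds.

active; I_C ≈ 2 mA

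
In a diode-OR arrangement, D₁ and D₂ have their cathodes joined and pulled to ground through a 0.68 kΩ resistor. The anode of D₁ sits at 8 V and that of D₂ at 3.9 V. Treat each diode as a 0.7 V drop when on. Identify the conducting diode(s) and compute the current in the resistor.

Only D₁ conducts; I_R ≈ 11 mA

Assume both conduct. Then node N would need to be at both 8−0.7 = 7.3 V and 3.9−0.7 = 3.2 V, which is impossible.
Assume only D₁ conducts: V_N = 8 − 0.7 = 7.3 V, so I_R = 7.3/0.68 = 10.7 mA.
Check D₂: its anode-to-cathode voltage is 3.9 − 7.3 = -3.4 V < 0.7 V, so it is off. The assumption is consistent.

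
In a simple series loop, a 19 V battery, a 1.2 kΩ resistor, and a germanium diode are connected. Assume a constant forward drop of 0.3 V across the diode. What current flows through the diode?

I ≈ 16 mA

KVL around the loop: 19 = V_D + I·R = 0.3 + I × 1.2 kΩ.
So I = (19 − 0.3) / 1.2 kΩ = 18.7 / 1.2 = 15.6 mA.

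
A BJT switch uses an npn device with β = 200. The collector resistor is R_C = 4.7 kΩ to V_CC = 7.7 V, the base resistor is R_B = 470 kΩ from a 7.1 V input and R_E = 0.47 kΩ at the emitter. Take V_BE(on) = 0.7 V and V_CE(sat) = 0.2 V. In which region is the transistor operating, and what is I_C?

saturation; I_C ≈ 1.4 mA

Assume active: I_B = (7.1 − 0.7)/(470 + 201×0.47) = 0.0113 mA, I_C = β·I_B = 2.27 mA.
Then V_CE = 7.7 − 2.27×4.7 − 2.28×0.47 = -4.03 V < 0.2 V — the active assumption fails.
Re-solve with V_CE = 0.2 V. KCL at the emitter: V_E/R_E = (V_BB−0.7−V_E)/R_B + (V_CC−0.2−V_E)/R_C, giving V_E = 0.687 V.
I_C = (V_CC − 0.2 − V_E)/R_C = (7.5 − 0.687)/4.7 = 1.45 mA.
Check: I_B = (6.4 − 0.687)/470 = 0.0122 mA, and β·I_B = 2.43 mA > I_C, confirming saturation.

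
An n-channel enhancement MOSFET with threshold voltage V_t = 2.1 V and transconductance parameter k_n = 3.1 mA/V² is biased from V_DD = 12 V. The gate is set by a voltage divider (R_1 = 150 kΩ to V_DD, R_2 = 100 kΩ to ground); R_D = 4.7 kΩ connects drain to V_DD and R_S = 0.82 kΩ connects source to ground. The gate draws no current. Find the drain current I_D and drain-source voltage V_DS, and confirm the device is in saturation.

I_D ≈ 1.9 mA, V_DS ≈ 1.3 V

V_G = V_DD·R_2/(R_1+R_2) = 12×100/250 = 4.8 V.
Assume saturation: I_D = (k_n/2)(V_GS − V_t)² with V_GS = V_G − I_D·R_S = 4.8 − 0.82·I_D.
Substituting gives 1.04·I_D² − 7.86·I_D + 11.3 = 0, with roots I_D = 1.93 or 5.61 mA.
The root I_D = 5.61 mA gives V_GS = 0.197 V ≤ V_t, so take I_D = 1.93 mA.
Then V_GS = 3.22 V and V_DS = V_DD − I_D(R_D+R_S) = 12 − 1.93×5.52 = 1.34 V.
Saturation requires V_DS ≥ V_GS − V_t = 1.12 V; 1.34 ≥ 1.12 ✓.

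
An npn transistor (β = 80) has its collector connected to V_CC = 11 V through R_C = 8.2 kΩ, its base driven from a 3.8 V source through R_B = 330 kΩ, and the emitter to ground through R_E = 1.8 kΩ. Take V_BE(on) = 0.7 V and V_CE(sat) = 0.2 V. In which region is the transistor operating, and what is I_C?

active; I_C ≈ 0.52 mA

Assume active. Base-emitter loop: I_B = (V_BB − V_BE)/(R_B + (β+1)R_E) = (3.8 − 0.7)/(330 + 81×1.8) = 0.00652 mA.
I_C = β·I_B = 80×0.00652 = 0.521 mA.
V_CE = V_CC − I_C·R_C − I_E·R_E = 11 − 0.521×8.2 − 0.528×1.8 = 5.78 V > V_CE(sat), so the active-region assumption holds.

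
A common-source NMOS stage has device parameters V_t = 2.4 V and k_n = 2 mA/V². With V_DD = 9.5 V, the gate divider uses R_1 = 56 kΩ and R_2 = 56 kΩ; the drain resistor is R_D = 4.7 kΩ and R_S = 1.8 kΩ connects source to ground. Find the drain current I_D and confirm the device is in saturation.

I_D ≈ 0.81 mA

V_G = V_DD·R_2/(R_1+R_2) = 9.5×56/112 = 4.75 V.
Assume saturation: I_D = (k_n/2)(V_GS − V_t)² with V_GS = V_G − I_D·R_S = 4.75 − 1.8·I_D.
Substituting gives 3.24·I_D² − 9.46·I_D + 5.52 = 0, with roots I_D = 0.807 or 2.11 mA.
The root I_D = 2.11 mA gives V_GS = 0.946 V ≤ V_t, so take I_D = 0.807 mA.
Then V_GS = 3.3 V and V_DS = V_DD − I_D(R_D+R_S) = 9.5 − 0.807×6.5 = 4.26 V.
Saturation requires V_DS ≥ V_GS − V_t = 0.898 V; 4.26 ≥ 0.898 ✓.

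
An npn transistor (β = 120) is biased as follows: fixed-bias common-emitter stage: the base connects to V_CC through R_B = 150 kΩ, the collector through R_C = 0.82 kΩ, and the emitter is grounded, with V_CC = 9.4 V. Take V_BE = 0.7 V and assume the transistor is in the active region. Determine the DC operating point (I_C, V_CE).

Base loop: V_CC = I_B·R_B + V_BE, so I_B = (9.4 − 0.7)/150 kΩ = 0.058 mA.
In the active region I_C = β·I_B = 120 × 0.058 = 6.96 mA.
Collector loop: V_CE = V_CC − I_C·R_C = 9.4 − 6.96×0.82 = 3.69 V.
Since V_CE = 3.69 V > V_CE(sat) ≈ 0.2 V, the transistor is in the active region as assumed.

I_C ≈ 7 mA, V_CE ≈ 3.7 V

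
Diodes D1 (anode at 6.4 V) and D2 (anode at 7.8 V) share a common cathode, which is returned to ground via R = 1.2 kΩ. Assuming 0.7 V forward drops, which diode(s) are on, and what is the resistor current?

Assume both conduct. Then node N would need to be at both 6.4−0.7 = 5.7 V and 7.8−0.7 = 7.1 V, which is impossible.
Assume only D2 conducts: V_N = 7.8 − 0.7 = 7.1 V, so I_R = 7.1/1.2 = 5.92 mA.
Check D1: its anode-to-cathode voltage is 6.4 − 7.1 = -0.7 V < 0.7 V, so it is off. The assumption is consistent.

Only D2 conducts; I_R ≈ 5.9 mA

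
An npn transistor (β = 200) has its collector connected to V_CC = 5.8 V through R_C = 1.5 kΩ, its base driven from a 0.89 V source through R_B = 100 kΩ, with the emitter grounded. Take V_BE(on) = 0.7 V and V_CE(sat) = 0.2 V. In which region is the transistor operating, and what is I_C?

Assume active. Base-emitter loop: I_B = (V_BB − V_BE)/R_B = (0.89 − 0.7)/100 = 0.0019 mA.
I_C = β·I_B = 200×0.0019 = 0.38 mA.
V_CE = V_CC − I_C·R_C = 5.8 − 0.38×1.5 = 5.23 V > V_CE(sat), so the active-region assumption holds.

active; I_C ≈ 0.38 mA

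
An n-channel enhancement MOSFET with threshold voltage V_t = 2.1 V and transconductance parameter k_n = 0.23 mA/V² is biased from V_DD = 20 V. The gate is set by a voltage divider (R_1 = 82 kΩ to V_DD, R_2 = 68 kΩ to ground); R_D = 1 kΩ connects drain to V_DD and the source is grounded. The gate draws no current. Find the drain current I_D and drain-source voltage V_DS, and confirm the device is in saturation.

V_G = V_DD·R_2/(R_1+R_2) = 20×68/150 = 9.07 V. With the source grounded, V_GS = V_G = 9.07 V.
Assume saturation: I_D = (k_n/2)(V_GS − V_t)² = (0.23/2)×(9.07 − 2.1)² = 0.115×6.97² = 5.58 mA.
V_DS = V_DD − I_D·R_D = 20 − 5.58×1 = 14.4 V.
Saturation requires V_DS ≥ V_GS − V_t = 6.97 V; 14.4 ≥ 6.97 ✓.

I_D ≈ 5.6 mA, V_DS ≈ 14 V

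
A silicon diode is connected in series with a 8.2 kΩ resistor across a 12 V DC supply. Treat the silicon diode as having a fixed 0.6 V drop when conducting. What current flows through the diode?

KVL around the loop: 12 = V_D + I·R = 0.6 + I × 8.2 kΩ.
So I = (12 − 0.6) / 8.2 kΩ = 11.4 / 8.2 = 1.39 mA.

I ≈ 1.4 mA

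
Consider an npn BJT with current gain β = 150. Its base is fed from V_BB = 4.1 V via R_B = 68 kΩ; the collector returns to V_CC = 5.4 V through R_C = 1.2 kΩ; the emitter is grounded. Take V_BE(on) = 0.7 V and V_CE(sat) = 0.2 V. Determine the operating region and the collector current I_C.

saturation; I_C ≈ 4.3 mA

Assume active: I_B = (4.1 − 0.7)/68 = 0.05 mA, giving I_C = β·I_B = 7.5 mA.
But then V_CE = 5.4 − 7.5×1.2 = -3.6 V < V_CE(sat) = 0.2 V — impossible in the active region.
So the transistor is saturated. With V_CE = 0.2 V, I_C = (V_CC − 0.2)/R_C = 5.2/1.2 = 4.33 mA.
Check: β·I_B = 7.5 mA > I_C = 4.33 mA, confirming saturation.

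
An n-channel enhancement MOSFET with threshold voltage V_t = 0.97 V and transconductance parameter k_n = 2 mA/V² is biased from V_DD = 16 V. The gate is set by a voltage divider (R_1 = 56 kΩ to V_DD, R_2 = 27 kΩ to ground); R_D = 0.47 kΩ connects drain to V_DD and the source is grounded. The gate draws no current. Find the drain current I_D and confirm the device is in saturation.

V_G = V_DD·R_2/(R_1+R_2) = 16×27/83 = 5.2 V. With the source grounded, V_GS = V_G = 5.2 V.
Assume saturation: I_D = (k_n/2)(V_GS − V_t)² = (2/2)×(5.2 − 0.97)² = 1×4.23² = 17.9 mA.
V_DS = V_DD − I_D·R_D = 16 − 17.9×0.47 = 7.57 V.
Saturation requires V_DS ≥ V_GS − V_t = 4.23 V; 7.57 ≥ 4.23 ✓.

I_D ≈ 18 mA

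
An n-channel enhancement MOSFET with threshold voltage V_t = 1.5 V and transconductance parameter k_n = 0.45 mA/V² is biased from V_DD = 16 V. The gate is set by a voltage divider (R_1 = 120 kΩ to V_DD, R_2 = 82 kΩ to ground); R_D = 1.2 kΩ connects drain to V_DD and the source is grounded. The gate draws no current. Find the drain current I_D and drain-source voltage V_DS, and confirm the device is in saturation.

V_G = V_DD·R_2/(R_1+R_2) = 16×82/202 = 6.5 V. With the source grounded, V_GS = V_G = 6.5 V.
Assume saturation: I_D = (k_n/2)(V_GS − V_t)² = (0.45/2)×(6.5 − 1.5)² = 0.225×5² = 5.61 mA.
V_DS = V_DD − I_D·R_D = 16 − 5.61×1.2 = 9.26 V.
Saturation requires V_DS ≥ V_GS − V_t = 5 V; 9.26 ≥ 5 ✓.

I_D ≈ 5.6 mA, V_DS ≈ 9.3 V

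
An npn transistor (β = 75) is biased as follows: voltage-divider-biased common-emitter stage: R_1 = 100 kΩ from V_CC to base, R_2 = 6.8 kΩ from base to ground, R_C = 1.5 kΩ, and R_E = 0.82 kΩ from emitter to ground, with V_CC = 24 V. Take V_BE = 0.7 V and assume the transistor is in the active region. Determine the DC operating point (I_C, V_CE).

I_C ≈ 0.9 mA, V_CE ≈ 22 V

Thevenize the base divider: V_Th = V_CC·R_2/(R_1+R_2) = 24×6.8/107 = 1.53 V, R_Th = R_1‖R_2 = 6.37 kΩ.
Base-emitter loop: V_Th = I_B·R_Th + V_BE + (β+1)I_B·R_E, so I_B = (1.53 − 0.7) / (6.37 + 76×0.82) = 0.0121 mA.
I_C = β·I_B = 75×0.0121 = 0.904 mA, and I_E = (β+1)I_B = 0.916 mA.
V_CE = V_CC − I_C·R_C − I_E·R_E = 24 − 0.904×1.5 − 0.916×0.82 = 21.9 V.
V_CE = 21.9 V > 0.2 V confirms active-region operation.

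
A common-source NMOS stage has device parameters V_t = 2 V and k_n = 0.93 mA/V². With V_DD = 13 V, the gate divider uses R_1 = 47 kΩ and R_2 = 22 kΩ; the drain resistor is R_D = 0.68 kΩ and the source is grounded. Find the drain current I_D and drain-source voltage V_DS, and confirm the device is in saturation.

V_G = V_DD·R_2/(R_1+R_2) = 13×22/69 = 4.14 V. With the source grounded, V_GS = V_G = 4.14 V.
Assume saturation: I_D = (k_n/2)(V_GS − V_t)² = (0.93/2)×(4.14 − 2)² = 0.465×2.14² = 2.14 mA.
V_DS = V_DD − I_D·R_D = 13 − 2.14×0.68 = 11.5 V.
Saturation requires V_DS ≥ V_GS − V_t = 2.14 V; 11.5 ≥ 2.14 ✓.

I_D ≈ 2.1 mA, V_DS ≈ 12 V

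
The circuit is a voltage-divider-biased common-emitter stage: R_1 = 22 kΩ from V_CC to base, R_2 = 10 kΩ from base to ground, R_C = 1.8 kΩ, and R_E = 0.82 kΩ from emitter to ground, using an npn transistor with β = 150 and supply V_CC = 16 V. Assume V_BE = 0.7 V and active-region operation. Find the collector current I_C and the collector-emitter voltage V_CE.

I_C ≈ 4.9 mA, V_CE ≈ 3 V

Thevenize the base divider: V_Th = V_CC·R_2/(R_1+R_2) = 16×10/32 = 5 V, R_Th = R_1‖R_2 = 6.88 kΩ.
Base-emitter loop: V_Th = I_B·R_Th + V_BE + (β+1)I_B·R_E, so I_B = (5 − 0.7) / (6.88 + 151×0.82) = 0.0329 mA.
I_C = β·I_B = 150×0.0329 = 4.94 mA, and I_E = (β+1)I_B = 4.97 mA.
V_CE = V_CC − I_C·R_C − I_E·R_E = 16 − 4.94×1.8 − 4.97×0.82 = 3.04 V.
V_CE = 3.04 V > 0.2 V confirms active-region operation.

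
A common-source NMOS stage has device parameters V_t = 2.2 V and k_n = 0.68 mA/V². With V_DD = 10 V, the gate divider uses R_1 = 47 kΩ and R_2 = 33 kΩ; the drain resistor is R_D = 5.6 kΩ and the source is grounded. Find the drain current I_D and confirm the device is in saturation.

I_D ≈ 1.3 mA

V_G = V_DD·R_2/(R_1+R_2) = 10×33/80 = 4.12 V. With the source grounded, V_GS = V_G = 4.12 V.
Assume saturation: I_D = (k_n/2)(V_GS − V_t)² = (0.68/2)×(4.12 − 2.2)² = 0.34×1.92² = 1.26 mA.
V_DS = V_DD − I_D·R_D = 10 − 1.26×5.6 = 2.94 V.
Saturation requires V_DS ≥ V_GS − V_t = 1.92 V; 2.94 ≥ 1.92 ✓.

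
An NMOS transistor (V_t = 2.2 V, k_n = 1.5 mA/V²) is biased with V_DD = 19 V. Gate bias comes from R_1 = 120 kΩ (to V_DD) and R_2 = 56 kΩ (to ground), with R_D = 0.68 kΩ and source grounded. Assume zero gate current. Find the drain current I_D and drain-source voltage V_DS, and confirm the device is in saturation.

I_D ≈ 11 mA, V_DS ≈ 11 V

V_G = V_DD·R_2/(R_1+R_2) = 19×56/176 = 6.05 V. With the source grounded, V_GS = V_G = 6.05 V.
Assume saturation: I_D = (k_n/2)(V_GS − V_t)² = (1.5/2)×(6.05 − 2.2)² = 0.75×3.85² = 11.1 mA.
V_DS = V_DD − I_D·R_D = 19 − 11.1×0.68 = 11.5 V.
Saturation requires V_DS ≥ V_GS − V_t = 3.85 V; 11.5 ≥ 3.85 ✓.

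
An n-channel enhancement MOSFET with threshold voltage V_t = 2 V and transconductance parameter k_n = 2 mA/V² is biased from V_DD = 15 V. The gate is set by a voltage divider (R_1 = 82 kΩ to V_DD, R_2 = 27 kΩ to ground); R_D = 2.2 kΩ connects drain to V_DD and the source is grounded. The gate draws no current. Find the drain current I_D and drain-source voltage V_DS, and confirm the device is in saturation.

V_G = V_DD·R_2/(R_1+R_2) = 15×27/109 = 3.72 V. With the source grounded, V_GS = V_G = 3.72 V.
Assume saturation: I_D = (k_n/2)(V_GS − V_t)² = (2/2)×(3.72 − 2)² = 1×1.72² = 2.94 mA.
V_DS = V_DD − I_D·R_D = 15 − 2.94×2.2 = 8.52 V.
Saturation requires V_DS ≥ V_GS − V_t = 1.72 V; 8.52 ≥ 1.72 ✓.

I_D ≈ 2.9 mA, V_DS ≈ 8.5 V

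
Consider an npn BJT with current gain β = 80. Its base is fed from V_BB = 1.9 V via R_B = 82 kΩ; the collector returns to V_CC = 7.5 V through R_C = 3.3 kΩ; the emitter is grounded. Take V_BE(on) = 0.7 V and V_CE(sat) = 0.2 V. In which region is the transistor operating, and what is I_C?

active; I_C ≈ 1.2 mA

Assume active. Base-emitter loop: I_B = (V_BB − V_BE)/R_B = (1.9 − 0.7)/82 = 0.0146 mA.
I_C = β·I_B = 80×0.0146 = 1.17 mA.
V_CE = V_CC − I_C·R_C = 7.5 − 1.17×3.3 = 3.64 V > V_CE(sat), so the active-region assumption holds.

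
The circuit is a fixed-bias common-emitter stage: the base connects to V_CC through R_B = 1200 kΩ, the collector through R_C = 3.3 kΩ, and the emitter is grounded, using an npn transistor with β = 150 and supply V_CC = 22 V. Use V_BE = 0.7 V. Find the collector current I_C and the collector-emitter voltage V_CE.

Base loop: V_CC = I_B·R_B + V_BE, so I_B = (22 − 0.7)/1200 kΩ = 0.0178 mA.
In the active region I_C = β·I_B = 150 × 0.0178 = 2.66 mA.
Collector loop: V_CE = V_CC − I_C·R_C = 22 − 2.66×3.3 = 13.2 V.
Since V_CE = 13.2 V > V_CE(sat) ≈ 0.2 V, the transistor is in the active region as assumed.

I_C ≈ 2.7 mA, V_CE ≈ 13 V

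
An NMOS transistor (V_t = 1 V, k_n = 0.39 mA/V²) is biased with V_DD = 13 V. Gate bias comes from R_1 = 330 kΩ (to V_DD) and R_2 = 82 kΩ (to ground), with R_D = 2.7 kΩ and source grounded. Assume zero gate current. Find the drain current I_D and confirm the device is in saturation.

I_D ≈ 0.49 mA

V_G = V_DD·R_2/(R_1+R_2) = 13×82/412 = 2.59 V. With the source grounded, V_GS = V_G = 2.59 V.
Assume saturation: I_D = (k_n/2)(V_GS − V_t)² = (0.39/2)×(2.59 − 1)² = 0.195×1.59² = 0.491 mA.
V_DS = V_DD − I_D·R_D = 13 − 0.491×2.7 = 11.7 V.
Saturation requires V_DS ≥ V_GS − V_t = 1.59 V; 11.7 ≥ 1.59 ✓.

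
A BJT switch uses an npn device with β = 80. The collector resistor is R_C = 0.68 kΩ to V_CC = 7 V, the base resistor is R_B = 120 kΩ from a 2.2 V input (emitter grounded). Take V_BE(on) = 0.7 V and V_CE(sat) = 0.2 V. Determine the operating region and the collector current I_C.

active; I_C ≈ 1 mA

Assume active. Base-emitter loop: I_B = (V_BB − V_BE)/R_B = (2.2 − 0.7)/120 = 0.0125 mA.
I_C = β·I_B = 80×0.0125 = 1 mA.
V_CE = V_CC − I_C·R_C = 7 − 1×0.68 = 6.32 V > V_CE(sat), so the active-region assumption holds.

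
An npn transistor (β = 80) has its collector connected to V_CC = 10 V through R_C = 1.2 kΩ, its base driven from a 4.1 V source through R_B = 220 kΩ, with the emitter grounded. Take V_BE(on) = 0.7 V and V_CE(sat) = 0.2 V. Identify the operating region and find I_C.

active; I_C ≈ 1.2 mA

Assume active. Base-emitter loop: I_B = (V_BB − V_BE)/R_B = (4.1 − 0.7)/220 = 0.0155 mA.
I_C = β·I_B = 80×0.0155 = 1.24 mA.
V_CE = V_CC − I_C·R_C = 10 − 1.24×1.2 = 8.52 V > V_CE(sat), so the active-region assumption holds.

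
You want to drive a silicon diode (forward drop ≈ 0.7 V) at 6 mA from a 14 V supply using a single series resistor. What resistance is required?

The resistor drops V_S − V_D = 14 − 0.7 = 13.3 V at 6 mA.
R = 13.3 V / 6 mA = 2.22 kΩ.

R ≈ 2.2 kΩ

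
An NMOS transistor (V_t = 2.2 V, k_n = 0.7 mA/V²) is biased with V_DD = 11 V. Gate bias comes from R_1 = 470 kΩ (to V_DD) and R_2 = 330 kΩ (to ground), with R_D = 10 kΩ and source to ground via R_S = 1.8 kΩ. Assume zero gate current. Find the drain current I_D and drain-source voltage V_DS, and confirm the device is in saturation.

V_G = V_DD·R_2/(R_1+R_2) = 11×330/800 = 4.54 V.
Assume saturation: I_D = (k_n/2)(V_GS − V_t)² with V_GS = V_G − I_D·R_S = 4.54 − 1.8·I_D.
Substituting gives 1.13·I_D² − 3.95·I_D + 1.91 = 0, with roots I_D = 0.582 or 2.9 mA.
The root I_D = 2.9 mA gives V_GS = -0.677 V ≤ V_t, so take I_D = 0.582 mA.
Then V_GS = 3.49 V and V_DS = V_DD − I_D(R_D+R_S) = 11 − 0.582×11.8 = 4.13 V.
Saturation requires V_DS ≥ V_GS − V_t = 1.29 V; 4.13 ≥ 1.29 ✓.

I_D ≈ 0.58 mA, V_DS ≈ 4.1 V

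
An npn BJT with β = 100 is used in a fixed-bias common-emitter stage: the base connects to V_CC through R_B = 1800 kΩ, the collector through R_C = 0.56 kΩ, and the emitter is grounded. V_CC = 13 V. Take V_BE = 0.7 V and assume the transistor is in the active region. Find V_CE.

V_CE ≈ 13 V

Base loop: V_CC = I_B·R_B + V_BE, so I_B = (13 − 0.7)/1800 kΩ = 0.00683 mA.
In the active region I_C = β·I_B = 100 × 0.00683 = 0.683 mA.
Collector loop: V_CE = V_CC − I_C·R_C = 13 − 0.683×0.56 = 12.6 V.
Since V_CE = 12.6 V > V_CE(sat) ≈ 0.2 V, the transistor is in the active region as assumed.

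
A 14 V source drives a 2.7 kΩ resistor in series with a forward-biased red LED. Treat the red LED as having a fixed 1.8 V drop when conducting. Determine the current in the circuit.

KVL around the loop: 14 = V_D + I·R = 1.8 + I × 2.7 kΩ.
So I = (14 − 1.8) / 2.7 kΩ = 12.2 / 2.7 = 4.52 mA.

I ≈ 4.5 mA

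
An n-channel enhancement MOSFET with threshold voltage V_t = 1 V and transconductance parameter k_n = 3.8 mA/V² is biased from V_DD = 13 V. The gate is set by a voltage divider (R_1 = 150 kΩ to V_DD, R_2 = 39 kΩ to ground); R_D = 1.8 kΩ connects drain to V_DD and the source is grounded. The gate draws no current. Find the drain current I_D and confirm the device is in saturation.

I_D ≈ 5.4 mA

V_G = V_DD·R_2/(R_1+R_2) = 13×39/189 = 2.68 V. With the source grounded, V_GS = V_G = 2.68 V.
Assume saturation: I_D = (k_n/2)(V_GS − V_t)² = (3.8/2)×(2.68 − 1)² = 1.9×1.68² = 5.38 mA.
V_DS = V_DD − I_D·R_D = 13 − 5.38×1.8 = 3.32 V.
Saturation requires V_DS ≥ V_GS − V_t = 1.68 V; 3.32 ≥ 1.68 ✓.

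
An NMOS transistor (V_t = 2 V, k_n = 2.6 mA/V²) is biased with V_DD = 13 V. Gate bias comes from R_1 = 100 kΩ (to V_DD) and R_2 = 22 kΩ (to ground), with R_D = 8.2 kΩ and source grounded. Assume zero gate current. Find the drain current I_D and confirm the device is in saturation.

V_G = V_DD·R_2/(R_1+R_2) = 13×22/122 = 2.34 V. With the source grounded, V_GS = V_G = 2.34 V.
Assume saturation: I_D = (k_n/2)(V_GS − V_t)² = (2.6/2)×(2.34 − 2)² = 1.3×0.344² = 0.154 mA.
V_DS = V_DD − I_D·R_D = 13 − 0.154×8.2 = 11.7 V.
Saturation requires V_DS ≥ V_GS − V_t = 0.344 V; 11.7 ≥ 0.344 ✓.

I_D ≈ 0.15 mA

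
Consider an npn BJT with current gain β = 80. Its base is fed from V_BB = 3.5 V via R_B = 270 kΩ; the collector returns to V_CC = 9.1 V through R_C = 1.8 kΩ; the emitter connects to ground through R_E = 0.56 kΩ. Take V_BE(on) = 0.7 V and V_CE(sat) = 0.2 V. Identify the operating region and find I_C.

active; I_C ≈ 0.71 mA

Assume active. Base-emitter loop: I_B = (V_BB − V_BE)/(R_B + (β+1)R_E) = (3.5 − 0.7)/(270 + 81×0.56) = 0.00888 mA.
I_C = β·I_B = 80×0.00888 = 0.71 mA.
V_CE = V_CC − I_C·R_C − I_E·R_E = 9.1 − 0.71×1.8 − 0.719×0.56 = 7.42 V > V_CE(sat), so the active-region assumption holds.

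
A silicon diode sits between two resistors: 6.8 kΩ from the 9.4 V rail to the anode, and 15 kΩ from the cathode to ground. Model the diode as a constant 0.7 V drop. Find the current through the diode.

The two resistors are in series with the diode, so KVL gives 9.4 = I·6.8 + 0.7 + I·15.
I = (9.4 − 0.7) / (6.8 + 15) kΩ = 8.7 / 21.8 = 0.399 mA.

I ≈ 0.4 mA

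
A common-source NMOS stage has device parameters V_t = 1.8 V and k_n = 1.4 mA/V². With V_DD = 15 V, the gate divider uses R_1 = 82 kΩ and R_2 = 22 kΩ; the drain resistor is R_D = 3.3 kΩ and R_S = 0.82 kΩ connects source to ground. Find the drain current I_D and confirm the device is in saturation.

V_G = V_DD·R_2/(R_1+R_2) = 15×22/104 = 3.17 V.
Assume saturation: I_D = (k_n/2)(V_GS − V_t)² with V_GS = V_G − I_D·R_S = 3.17 − 0.82·I_D.
Substituting gives 0.471·I_D² − 2.58·I_D + 1.32 = 0, with roots I_D = 0.572 or 4.9 mA.
The root I_D = 4.9 mA gives V_GS = -0.846 V ≤ V_t, so take I_D = 0.572 mA.
Then V_GS = 2.7 V and V_DS = V_DD − I_D(R_D+R_S) = 15 − 0.572×4.12 = 12.6 V.
Saturation requires V_DS ≥ V_GS − V_t = 0.904 V; 12.6 ≥ 0.904 ✓.

I_D ≈ 0.57 mA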